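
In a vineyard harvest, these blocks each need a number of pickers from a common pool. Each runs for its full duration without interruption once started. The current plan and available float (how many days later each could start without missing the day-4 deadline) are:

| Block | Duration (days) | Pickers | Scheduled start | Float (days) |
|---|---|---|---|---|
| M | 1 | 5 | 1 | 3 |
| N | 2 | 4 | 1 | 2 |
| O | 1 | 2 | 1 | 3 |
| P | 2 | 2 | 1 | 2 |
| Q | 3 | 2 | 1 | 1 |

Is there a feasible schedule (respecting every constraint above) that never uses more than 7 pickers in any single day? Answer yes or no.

yes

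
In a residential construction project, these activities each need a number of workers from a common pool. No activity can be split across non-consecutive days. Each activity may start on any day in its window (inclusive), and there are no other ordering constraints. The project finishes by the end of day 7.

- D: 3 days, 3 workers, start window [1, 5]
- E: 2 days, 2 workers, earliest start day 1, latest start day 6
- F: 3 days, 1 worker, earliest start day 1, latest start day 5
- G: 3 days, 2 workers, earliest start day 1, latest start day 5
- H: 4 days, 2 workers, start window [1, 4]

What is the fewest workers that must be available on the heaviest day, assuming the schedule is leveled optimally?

Early-start (D@1, E@1, F@1, G@1, H@1) gives peak 10: d1:10  d2:10  d3:8  d4:2  d5:0  d6:0  d7:0.
Shift F→3, G→4, H→4.
Schedule D@1, E@1, F@3, G@4, H@4: d1:5  d2:5  d3:4  d4:5  d5:5  d6:4  d7:2 — peak 5.
Total worker-days = 30 over 7 days ⇒ peak ≥ ⌈30/7⌉ = 5, so 5 is optimal.

5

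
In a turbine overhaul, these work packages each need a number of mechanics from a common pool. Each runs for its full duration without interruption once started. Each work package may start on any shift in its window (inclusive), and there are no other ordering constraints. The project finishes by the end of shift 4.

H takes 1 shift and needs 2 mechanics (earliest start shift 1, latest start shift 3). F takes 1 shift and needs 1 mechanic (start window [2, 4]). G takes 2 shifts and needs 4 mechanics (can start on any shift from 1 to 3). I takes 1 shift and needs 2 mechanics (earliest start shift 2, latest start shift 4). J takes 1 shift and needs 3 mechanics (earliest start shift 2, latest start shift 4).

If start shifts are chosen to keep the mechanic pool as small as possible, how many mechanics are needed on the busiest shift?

4

Early-start (H@1, F@2, G@1, I@2, J@2) gives peak 10: s1:6  s2:10  s3:0  s4:0.
Shift H→3, F→4, I→3, J→4.
Schedule H@3, F@4, G@1, I@3, J@4: s1:4  s2:4  s3:4  s4:4 — peak 4.
Total mechanic-shifts = 16 over 4 shifts ⇒ peak ≥ ⌈16/4⌉ = 4, so 4 is optimal.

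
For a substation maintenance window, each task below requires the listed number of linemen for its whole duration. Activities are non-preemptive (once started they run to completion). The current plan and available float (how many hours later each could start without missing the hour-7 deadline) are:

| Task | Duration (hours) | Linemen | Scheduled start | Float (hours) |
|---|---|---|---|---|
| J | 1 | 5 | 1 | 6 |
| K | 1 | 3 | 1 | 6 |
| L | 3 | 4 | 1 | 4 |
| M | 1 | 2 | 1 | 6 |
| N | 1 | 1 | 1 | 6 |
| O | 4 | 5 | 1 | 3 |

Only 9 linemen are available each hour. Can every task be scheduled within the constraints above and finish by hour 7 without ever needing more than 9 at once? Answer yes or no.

yes

Schedule J@1, K@1, L@2, M@2, N@1, O@3: h1:9  h2:6  h3:9  h4:9  h5:5  h6:5  h7:0 — peak 9 ≤ 9.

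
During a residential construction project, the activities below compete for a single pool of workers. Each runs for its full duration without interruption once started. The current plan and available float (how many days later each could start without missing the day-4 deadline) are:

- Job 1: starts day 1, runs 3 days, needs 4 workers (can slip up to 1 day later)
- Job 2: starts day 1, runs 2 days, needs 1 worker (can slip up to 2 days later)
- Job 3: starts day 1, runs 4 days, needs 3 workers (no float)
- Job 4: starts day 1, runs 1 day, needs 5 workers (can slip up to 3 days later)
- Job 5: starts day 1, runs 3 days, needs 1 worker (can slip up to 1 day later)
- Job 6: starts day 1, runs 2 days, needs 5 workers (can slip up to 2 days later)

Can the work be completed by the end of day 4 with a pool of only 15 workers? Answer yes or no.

yes

Schedule Job 1@1, Job 2@1, Job 3@1, Job 4@1, Job 5@2, Job 6@3: d1:13  d2:9  d3:13  d4:9 — peak 13 ≤ 15.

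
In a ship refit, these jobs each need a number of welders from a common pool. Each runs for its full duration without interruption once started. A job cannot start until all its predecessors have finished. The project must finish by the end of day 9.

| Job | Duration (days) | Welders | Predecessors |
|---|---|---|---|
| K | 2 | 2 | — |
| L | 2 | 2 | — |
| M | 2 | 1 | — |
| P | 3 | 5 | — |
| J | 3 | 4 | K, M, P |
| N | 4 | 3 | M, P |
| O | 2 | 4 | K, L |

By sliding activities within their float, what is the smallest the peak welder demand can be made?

7

Early-start (K@1, L@1, M@1, P@1, J@4, N@4, O@3) gives peak 11: d1:10  d2:10  d3:9  d4:11  d5:7  d6:7  d7:3  d8:0  d9:0.
Shift L→3, M→4, J→7, N→6, O→5.
Schedule K@1, L@3, M@4, P@1, J@7, N@6, O@5: d1:7  d2:7  d3:7  d4:3  d5:5  d6:7  d7:7  d8:7  d9:7 — peak 7.
Total welder-days = 57 over 9 days ⇒ peak ≥ ⌈57/9⌉ = 7, so 7 is optimal.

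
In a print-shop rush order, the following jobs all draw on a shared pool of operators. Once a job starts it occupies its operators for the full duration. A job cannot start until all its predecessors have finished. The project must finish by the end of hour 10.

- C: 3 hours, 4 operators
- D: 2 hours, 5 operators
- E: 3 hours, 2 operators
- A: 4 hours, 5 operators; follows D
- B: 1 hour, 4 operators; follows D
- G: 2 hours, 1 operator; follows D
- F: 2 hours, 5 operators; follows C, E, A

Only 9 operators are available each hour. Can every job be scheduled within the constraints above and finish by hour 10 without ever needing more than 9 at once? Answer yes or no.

yes

Schedule C@1, D@1, E@3, A@4, B@6, G@3, F@8: h1:9  h2:9  h3:7  h4:8  h5:7  h6:9  h7:5  h8:5  h9:5  h10:0 — peak 9 ≤ 9.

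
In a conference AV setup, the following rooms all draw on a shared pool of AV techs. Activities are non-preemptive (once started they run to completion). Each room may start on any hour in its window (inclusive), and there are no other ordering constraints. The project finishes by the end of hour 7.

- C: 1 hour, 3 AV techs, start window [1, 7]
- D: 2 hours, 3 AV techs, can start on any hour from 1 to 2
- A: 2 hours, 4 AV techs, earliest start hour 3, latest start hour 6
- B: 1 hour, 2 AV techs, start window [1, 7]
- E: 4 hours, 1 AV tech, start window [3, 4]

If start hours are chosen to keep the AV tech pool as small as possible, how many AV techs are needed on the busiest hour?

Early-start (C@1, D@1, A@3, B@1, E@3) gives peak 8: h1:8  h2:3  h3:5  h4:5  h5:1  h6:1  h7:0.
Shift D→2, A→4.
Schedule C@1, D@2, A@4, B@1, E@3: h1:5  h2:3  h3:4  h4:5  h5:5  h6:1  h7:0 — peak 5.

5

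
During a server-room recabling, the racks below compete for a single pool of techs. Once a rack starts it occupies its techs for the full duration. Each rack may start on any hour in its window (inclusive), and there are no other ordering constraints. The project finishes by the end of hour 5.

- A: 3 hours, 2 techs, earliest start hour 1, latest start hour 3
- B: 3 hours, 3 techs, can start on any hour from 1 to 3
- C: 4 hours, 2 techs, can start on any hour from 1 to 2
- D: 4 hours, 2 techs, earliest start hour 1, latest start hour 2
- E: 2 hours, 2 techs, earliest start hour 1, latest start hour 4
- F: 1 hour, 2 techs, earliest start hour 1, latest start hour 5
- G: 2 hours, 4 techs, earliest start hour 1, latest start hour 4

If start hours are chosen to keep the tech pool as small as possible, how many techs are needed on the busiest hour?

10

Early-start (A@1, B@1, C@1, D@1, E@1, F@1, G@1) gives peak 17: h1:17  h2:15  h3:9  h4:4  h5:0.
Shift E→4, F→5, G→4.
Schedule A@1, B@1, C@1, D@1, E@4, F@5, G@4: h1:9  h2:9  h3:9  h4:10  h5:8 — peak 10.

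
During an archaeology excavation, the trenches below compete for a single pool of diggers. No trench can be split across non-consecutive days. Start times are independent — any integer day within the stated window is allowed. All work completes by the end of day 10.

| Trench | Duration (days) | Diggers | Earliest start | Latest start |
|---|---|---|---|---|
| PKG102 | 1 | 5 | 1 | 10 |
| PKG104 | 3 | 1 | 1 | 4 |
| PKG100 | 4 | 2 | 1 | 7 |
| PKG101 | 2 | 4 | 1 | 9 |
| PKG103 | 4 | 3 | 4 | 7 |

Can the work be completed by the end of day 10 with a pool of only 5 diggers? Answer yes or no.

yes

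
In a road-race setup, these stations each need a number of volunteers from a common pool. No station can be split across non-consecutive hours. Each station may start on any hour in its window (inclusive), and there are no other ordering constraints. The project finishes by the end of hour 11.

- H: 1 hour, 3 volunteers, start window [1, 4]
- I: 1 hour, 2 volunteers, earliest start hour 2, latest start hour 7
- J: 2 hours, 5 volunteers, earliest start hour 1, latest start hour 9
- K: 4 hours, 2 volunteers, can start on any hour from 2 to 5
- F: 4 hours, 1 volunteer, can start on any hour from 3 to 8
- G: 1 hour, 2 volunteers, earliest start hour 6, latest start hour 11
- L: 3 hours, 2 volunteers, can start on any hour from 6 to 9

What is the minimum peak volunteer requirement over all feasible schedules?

Early-start (H@1, I@2, J@1, K@2, F@3, G@6, L@6) gives peak 9: h1:8  h2:9  h3:3  h4:3  h5:3  h6:5  h7:2  h8:2  h9:0  h10:0  h11:0.
Shift J→3, K→5, F→5, L→7.
Schedule H@1, I@2, J@3, K@5, F@5, G@6, L@7: h1:3  h2:2  h3:5  h4:5  h5:3  h6:5  h7:5  h8:5  h9:2  h10:0  h11:0 — peak 5.

5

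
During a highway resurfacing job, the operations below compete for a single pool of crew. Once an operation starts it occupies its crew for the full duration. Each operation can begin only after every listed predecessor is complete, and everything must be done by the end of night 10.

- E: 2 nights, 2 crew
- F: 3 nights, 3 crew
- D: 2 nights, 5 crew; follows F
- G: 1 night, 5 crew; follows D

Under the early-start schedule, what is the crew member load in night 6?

At early start, night 6 has: G.
Demand: 5 = 5.

5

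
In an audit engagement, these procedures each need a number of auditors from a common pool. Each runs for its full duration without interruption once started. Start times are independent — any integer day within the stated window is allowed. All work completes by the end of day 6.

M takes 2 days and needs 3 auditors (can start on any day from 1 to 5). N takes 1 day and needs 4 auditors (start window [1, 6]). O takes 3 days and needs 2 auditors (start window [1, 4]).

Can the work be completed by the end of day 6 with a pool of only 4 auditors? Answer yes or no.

Schedule M@1, N@3, O@4: d1:3  d2:3  d3:4  d4:2  d5:2  d6:2 — peak 4 ≤ 4.

yes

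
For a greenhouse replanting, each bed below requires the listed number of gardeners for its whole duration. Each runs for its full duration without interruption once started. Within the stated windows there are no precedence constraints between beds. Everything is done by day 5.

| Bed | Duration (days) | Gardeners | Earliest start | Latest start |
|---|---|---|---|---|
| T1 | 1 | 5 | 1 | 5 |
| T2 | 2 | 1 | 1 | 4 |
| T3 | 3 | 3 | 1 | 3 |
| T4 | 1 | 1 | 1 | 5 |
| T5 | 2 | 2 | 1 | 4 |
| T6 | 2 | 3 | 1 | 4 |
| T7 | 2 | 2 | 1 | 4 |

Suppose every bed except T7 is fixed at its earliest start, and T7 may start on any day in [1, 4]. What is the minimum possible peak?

15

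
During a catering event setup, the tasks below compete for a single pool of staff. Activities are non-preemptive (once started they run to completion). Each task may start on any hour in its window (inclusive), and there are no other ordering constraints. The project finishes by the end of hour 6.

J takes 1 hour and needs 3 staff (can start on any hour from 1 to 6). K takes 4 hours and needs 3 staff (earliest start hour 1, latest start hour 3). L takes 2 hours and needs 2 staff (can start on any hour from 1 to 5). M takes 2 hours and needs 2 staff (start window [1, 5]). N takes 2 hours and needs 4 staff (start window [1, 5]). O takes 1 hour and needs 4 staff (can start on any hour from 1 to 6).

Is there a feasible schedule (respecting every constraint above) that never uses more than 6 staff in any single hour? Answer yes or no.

no

The minimum achievable peak is 7; 6 < 7, so no feasible schedule stays within the cap.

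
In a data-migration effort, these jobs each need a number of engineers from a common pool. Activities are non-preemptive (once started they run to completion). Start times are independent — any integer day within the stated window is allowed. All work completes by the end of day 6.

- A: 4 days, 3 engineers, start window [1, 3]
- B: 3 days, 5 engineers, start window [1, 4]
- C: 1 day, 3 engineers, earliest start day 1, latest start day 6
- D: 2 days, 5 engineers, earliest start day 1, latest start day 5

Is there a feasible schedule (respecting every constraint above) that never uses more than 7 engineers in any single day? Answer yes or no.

The minimum achievable peak is 8; 7 < 8, so no feasible schedule stays within the cap.

no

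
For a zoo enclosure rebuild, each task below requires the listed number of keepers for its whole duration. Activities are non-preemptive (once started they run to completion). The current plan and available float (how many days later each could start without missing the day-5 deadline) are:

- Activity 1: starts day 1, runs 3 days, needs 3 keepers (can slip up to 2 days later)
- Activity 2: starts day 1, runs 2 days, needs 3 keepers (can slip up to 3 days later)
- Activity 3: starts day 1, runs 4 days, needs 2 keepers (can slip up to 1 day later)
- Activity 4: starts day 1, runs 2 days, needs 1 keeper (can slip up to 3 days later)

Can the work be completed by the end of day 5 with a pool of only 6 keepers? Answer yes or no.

yes

Schedule Activity 1@1, Activity 2@4, Activity 3@1, Activity 4@1: d1:6  d2:6  d3:5  d4:5  d5:3 — peak 6 ≤ 6.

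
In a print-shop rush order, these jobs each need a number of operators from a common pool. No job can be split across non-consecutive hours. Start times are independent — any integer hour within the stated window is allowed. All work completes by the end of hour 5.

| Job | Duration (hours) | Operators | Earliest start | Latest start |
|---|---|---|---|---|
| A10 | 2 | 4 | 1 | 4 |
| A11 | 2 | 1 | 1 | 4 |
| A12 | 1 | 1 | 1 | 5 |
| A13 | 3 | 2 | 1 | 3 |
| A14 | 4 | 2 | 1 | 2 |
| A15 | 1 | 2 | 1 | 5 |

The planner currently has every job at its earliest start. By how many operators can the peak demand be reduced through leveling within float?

6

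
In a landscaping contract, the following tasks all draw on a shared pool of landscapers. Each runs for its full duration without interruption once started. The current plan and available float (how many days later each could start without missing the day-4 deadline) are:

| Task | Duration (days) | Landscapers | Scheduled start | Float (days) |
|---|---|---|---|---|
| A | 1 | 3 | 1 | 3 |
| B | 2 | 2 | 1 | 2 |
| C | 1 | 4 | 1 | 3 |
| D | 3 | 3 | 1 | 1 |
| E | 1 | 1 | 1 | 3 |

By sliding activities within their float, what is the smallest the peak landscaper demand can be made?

6

Early-start (A@1, B@1, C@1, D@1, E@1) gives peak 13: d1:13  d2:5  d3:3  d4:0.
Shift B→2, C→4, E→2.
Schedule A@1, B@2, C@4, D@1, E@2: d1:6  d2:6  d3:5  d4:4 — peak 6.
Total landscaper-days = 21 over 4 days ⇒ peak ≥ ⌈21/4⌉ = 6, so 6 is optimal.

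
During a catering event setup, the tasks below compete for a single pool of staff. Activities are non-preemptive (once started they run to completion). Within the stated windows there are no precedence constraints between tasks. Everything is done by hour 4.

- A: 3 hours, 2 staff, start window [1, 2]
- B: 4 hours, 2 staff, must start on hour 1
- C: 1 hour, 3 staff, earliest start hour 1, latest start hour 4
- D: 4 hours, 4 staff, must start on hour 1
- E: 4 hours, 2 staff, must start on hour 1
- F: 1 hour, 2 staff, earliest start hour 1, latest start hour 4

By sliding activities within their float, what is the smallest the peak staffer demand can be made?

12

Early-start (A@1, B@1, C@1, D@1, E@1, F@1) gives peak 15: h1:15  h2:10  h3:10  h4:8.
Shift C→4.
Schedule A@1, B@1, C@4, D@1, E@1, F@1: h1:12  h2:10  h3:10  h4:11 — peak 12.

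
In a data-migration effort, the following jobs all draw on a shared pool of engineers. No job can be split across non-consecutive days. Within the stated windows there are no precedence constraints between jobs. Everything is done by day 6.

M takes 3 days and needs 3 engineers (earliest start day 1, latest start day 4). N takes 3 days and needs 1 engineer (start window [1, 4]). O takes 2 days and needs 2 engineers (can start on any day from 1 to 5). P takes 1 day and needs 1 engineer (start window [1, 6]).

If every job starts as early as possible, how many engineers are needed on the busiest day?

Early-start schedule: M@1, N@1, O@1, P@1.
Load per day: day 1: 7, day 2: 6, day 3: 4, day 4: 0, day 5: 0, day 6: 0.
Peak is 7.

7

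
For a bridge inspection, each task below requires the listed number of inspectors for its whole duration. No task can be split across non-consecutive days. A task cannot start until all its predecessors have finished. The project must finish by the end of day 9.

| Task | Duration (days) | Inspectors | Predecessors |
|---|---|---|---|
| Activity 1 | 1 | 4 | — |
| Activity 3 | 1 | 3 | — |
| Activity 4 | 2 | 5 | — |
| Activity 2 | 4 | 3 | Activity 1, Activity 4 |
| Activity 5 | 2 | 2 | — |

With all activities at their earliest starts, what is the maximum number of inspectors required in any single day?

14

Early-start schedule: Activity 1@1, Activity 3@1, Activity 4@1, Activity 2@3, Activity 5@1.
Load per day: day 1: 14, day 2: 7, day 3: 3, day 4: 3, day 5: 3, day 6: 3, day 7: 0, day 8: 0, day 9: 0.
Peak is 14.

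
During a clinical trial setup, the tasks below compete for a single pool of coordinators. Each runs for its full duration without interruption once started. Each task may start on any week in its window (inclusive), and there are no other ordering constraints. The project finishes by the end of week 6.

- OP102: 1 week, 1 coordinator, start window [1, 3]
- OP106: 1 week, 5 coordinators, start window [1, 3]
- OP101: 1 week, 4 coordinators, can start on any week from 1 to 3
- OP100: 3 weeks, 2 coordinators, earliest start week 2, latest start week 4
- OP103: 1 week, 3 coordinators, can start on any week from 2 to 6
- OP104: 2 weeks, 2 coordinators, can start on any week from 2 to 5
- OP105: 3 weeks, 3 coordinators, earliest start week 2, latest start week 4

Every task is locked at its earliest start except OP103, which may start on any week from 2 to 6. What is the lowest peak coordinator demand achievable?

OP103@2: w1:10  w2:10  w3:7  w4:5  w5:0  w6:0 → peak 10
OP103@3: w1:10  w2:7  w3:10  w4:5  w5:0  w6:0 → peak 10
OP103@4: w1:10  w2:7  w3:7  w4:8  w5:0  w6:0 → peak 10
OP103@5: w1:10  w2:7  w3:7  w4:5  w5:3  w6:0 → peak 10
OP103@6: w1:10  w2:7  w3:7  w4:5  w5:0  w6:3 → peak 10
Best is OP103@2, peak 10.

10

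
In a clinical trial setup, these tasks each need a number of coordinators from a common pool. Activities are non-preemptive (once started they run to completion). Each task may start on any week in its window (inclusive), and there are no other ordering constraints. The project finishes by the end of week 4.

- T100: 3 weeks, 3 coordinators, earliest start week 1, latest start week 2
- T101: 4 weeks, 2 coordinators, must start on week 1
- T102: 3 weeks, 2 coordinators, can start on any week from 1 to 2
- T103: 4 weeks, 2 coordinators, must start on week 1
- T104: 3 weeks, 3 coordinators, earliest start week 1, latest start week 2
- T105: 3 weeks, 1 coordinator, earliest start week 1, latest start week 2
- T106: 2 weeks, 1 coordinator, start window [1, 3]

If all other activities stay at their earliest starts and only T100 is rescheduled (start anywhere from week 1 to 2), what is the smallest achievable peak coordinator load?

14

T100@1: w1:14  w2:14  w3:13  w4:4 → peak 14
T100@2: w1:11  w2:14  w3:13  w4:7 → peak 14
Best is T100@1, peak 14.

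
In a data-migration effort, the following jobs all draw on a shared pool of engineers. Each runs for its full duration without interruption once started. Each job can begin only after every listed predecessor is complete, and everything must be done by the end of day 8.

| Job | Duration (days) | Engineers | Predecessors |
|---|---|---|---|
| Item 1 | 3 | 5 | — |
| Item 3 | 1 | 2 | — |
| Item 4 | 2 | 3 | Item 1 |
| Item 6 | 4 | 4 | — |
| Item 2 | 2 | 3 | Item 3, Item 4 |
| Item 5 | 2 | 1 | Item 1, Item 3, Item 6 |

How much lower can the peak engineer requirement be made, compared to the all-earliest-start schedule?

Early-start peak: d1:11  d2:9  d3:9  d4:7  d5:4  d6:4  d7:3  d8:0 ⇒ 11.
Leveled (Item 1@1, Item 3@1, Item 4@4, Item 6@2, Item 2@6, Item 5@6): d1:7  d2:9  d3:9  d4:7  d5:7  d6:4  d7:4  d8:0 ⇒ 9.
Reduction 11 − 9 = 2.

2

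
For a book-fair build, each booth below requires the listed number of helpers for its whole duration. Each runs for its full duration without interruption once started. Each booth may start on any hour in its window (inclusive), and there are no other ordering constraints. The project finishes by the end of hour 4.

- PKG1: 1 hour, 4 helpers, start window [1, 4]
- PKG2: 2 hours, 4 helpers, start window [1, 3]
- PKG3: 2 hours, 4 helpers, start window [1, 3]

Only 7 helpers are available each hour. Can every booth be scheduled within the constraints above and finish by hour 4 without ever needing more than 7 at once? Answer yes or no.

no

The minimum achievable peak is 8; 7 < 8, so no feasible schedule stays within the cap.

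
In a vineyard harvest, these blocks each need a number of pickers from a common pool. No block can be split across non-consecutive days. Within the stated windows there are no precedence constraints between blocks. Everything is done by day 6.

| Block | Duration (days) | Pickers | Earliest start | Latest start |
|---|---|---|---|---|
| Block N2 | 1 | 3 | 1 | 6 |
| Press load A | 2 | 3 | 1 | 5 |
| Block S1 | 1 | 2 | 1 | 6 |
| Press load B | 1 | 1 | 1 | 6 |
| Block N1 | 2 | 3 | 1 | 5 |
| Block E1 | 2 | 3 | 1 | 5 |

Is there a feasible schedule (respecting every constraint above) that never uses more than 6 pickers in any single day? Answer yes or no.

yes

Schedule Block N2@1, Press load A@1, Block S1@2, Press load B@2, Block N1@3, Block E1@3: d1:6  d2:6  d3:6  d4:6  d5:0  d6:0 — peak 6 ≤ 6.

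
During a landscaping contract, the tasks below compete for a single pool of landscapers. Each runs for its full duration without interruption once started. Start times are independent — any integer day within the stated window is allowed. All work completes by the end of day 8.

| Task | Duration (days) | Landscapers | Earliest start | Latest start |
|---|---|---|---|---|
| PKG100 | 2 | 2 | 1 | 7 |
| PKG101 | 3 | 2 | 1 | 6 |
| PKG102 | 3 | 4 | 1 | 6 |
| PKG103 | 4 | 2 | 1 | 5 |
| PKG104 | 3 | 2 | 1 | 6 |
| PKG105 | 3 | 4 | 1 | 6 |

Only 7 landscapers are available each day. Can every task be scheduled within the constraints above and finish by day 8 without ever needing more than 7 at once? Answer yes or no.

The minimum achievable peak is 8; 7 < 8, so no feasible schedule stays within the cap.

no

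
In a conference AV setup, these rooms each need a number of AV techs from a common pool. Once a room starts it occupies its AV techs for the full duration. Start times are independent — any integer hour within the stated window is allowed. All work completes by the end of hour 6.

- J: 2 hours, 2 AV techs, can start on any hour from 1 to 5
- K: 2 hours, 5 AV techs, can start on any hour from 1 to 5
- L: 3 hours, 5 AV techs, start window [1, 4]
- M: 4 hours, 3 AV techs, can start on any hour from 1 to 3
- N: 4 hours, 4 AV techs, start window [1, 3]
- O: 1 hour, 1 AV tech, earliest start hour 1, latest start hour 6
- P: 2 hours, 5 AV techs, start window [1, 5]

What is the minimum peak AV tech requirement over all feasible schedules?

Early-start (J@1, K@1, L@1, M@1, N@1, O@1, P@1) gives peak 25: h1:25  h2:24  h3:12  h4:7  h5:0  h6:0.
Shift M→3, N→3, O→4, P→5.
Schedule J@1, K@1, L@1, M@3, N@3, O@4, P@5: h1:12  h2:12  h3:12  h4:8  h5:12  h6:12 — peak 12.
Total AV tech-hours = 68 over 6 hours ⇒ peak ≥ ⌈68/6⌉ = 12, so 12 is optimal.

12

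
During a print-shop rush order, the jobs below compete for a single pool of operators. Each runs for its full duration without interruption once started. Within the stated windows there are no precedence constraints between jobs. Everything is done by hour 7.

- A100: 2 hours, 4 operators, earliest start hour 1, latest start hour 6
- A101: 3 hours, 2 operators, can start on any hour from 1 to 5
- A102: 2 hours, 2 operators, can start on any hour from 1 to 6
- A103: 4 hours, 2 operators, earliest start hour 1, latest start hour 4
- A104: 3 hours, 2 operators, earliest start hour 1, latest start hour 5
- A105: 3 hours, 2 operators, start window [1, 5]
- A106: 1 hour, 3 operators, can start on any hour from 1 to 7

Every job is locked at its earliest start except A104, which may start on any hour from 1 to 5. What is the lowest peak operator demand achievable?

A104@1: h1:17  h2:14  h3:8  h4:2  h5:0  h6:0  h7:0 → peak 17
A104@2: h1:15  h2:14  h3:8  h4:4  h5:0  h6:0  h7:0 → peak 15
A104@3: h1:15  h2:12  h3:8  h4:4  h5:2  h6:0  h7:0 → peak 15
A104@4: h1:15  h2:12  h3:6  h4:4  h5:2  h6:2  h7:0 → peak 15
A104@5: h1:15  h2:12  h3:6  h4:2  h5:2  h6:2  h7:2 → peak 15
Best is A104@2, peak 15.

15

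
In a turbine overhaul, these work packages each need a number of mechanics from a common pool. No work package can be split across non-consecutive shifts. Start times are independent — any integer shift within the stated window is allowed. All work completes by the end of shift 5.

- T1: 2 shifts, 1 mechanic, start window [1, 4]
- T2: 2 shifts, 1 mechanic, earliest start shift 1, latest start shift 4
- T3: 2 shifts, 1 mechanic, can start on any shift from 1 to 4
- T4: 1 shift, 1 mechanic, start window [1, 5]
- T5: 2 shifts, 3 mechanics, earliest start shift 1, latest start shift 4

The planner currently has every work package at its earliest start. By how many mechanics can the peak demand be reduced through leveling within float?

Early-start peak: s1:7  s2:6  s3:0  s4:0  s5:0 ⇒ 7.
Leveled (T1@1, T2@1, T3@1, T4@3, T5@4): s1:3  s2:3  s3:1  s4:3  s5:3 ⇒ 3.
Reduction 7 − 3 = 4.

4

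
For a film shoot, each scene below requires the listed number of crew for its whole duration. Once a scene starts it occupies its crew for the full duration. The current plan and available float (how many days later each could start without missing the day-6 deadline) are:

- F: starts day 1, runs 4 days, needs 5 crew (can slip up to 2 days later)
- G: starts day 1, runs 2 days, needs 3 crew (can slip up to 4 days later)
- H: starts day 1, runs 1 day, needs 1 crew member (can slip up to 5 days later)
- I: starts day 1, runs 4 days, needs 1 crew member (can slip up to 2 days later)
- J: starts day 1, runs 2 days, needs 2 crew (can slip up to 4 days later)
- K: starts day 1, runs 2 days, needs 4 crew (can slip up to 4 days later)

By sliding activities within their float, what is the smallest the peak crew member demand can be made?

8

Early-start (F@1, G@1, H@1, I@1, J@1, K@1) gives peak 16: d1:16  d2:15  d3:6  d4:6  d5:0  d6:0.
Shift H→3, I→3, J→4, K→5.
Schedule F@1, G@1, H@3, I@3, J@4, K@5: d1:8  d2:8  d3:7  d4:8  d5:7  d6:5 — peak 8.
Total crew member-days = 43 over 6 days ⇒ peak ≥ ⌈43/6⌉ = 8, so 8 is optimal.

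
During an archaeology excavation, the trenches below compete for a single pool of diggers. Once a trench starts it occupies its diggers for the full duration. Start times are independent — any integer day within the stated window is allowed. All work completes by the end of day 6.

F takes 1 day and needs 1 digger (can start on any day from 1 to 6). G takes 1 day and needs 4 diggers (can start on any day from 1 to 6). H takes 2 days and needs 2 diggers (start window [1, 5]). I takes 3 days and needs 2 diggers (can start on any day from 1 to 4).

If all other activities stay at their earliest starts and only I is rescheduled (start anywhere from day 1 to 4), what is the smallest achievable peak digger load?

I@1: d1:9  d2:4  d3:2  d4:0  d5:0  d6:0 → peak 9
I@2: d1:7  d2:4  d3:2  d4:2  d5:0  d6:0 → peak 7
I@3: d1:7  d2:2  d3:2  d4:2  d5:2  d6:0 → peak 7
I@4: d1:7  d2:2  d3:0  d4:2  d5:2  d6:2 → peak 7
Best is I@2, peak 7.

7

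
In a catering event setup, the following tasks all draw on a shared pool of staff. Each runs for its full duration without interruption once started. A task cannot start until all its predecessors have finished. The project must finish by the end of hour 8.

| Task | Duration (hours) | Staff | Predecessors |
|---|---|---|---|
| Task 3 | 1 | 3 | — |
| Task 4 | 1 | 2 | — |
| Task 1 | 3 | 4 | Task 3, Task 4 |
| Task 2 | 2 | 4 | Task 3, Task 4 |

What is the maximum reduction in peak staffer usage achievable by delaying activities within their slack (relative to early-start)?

4

Early-start peak: h1:5  h2:8  h3:8  h4:4  h5:0  h6:0  h7:0  h8:0 ⇒ 8.
Leveled (Task 3@1, Task 4@2, Task 1@3, Task 2@6): h1:3  h2:2  h3:4  h4:4  h5:4  h6:4  h7:4  h8:0 ⇒ 4.
Reduction 8 − 4 = 4.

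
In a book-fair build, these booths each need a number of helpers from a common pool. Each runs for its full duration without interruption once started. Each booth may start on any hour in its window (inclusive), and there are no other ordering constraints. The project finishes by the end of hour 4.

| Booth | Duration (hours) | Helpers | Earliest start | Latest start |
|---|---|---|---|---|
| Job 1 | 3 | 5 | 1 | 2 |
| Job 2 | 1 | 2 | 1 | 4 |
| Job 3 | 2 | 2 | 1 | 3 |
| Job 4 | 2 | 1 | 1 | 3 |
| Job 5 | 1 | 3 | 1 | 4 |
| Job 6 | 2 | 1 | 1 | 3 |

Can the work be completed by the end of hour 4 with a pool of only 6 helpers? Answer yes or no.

no

Total helper-hours = 28; over 4 hours the average is 28/4 > 6, so some hour must exceed 6.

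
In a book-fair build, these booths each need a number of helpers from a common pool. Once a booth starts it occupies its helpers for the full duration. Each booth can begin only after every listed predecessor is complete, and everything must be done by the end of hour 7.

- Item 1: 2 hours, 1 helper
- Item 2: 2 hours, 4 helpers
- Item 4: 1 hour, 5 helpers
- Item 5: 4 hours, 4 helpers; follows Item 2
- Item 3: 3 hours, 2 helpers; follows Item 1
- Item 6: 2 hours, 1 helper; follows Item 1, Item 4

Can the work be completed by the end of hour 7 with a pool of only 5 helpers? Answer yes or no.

Total helper-hours = 39; over 7 hours the average is 39/7 > 5, so some hour must exceed 5.

no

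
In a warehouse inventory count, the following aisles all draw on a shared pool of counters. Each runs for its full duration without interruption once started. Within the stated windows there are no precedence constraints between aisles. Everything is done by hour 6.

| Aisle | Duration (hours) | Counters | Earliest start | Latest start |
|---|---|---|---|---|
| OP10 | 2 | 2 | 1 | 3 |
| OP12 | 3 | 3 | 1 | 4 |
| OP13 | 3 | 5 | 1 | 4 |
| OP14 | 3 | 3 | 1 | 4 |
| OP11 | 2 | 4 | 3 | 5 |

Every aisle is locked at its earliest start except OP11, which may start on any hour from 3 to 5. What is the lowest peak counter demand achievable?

OP11@3: h1:13  h2:13  h3:15  h4:4  h5:0  h6:0 → peak 15
OP11@4: h1:13  h2:13  h3:11  h4:4  h5:4  h6:0 → peak 13
OP11@5: h1:13  h2:13  h3:11  h4:0  h5:4  h6:4 → peak 13
Best is OP11@4, peak 13.

13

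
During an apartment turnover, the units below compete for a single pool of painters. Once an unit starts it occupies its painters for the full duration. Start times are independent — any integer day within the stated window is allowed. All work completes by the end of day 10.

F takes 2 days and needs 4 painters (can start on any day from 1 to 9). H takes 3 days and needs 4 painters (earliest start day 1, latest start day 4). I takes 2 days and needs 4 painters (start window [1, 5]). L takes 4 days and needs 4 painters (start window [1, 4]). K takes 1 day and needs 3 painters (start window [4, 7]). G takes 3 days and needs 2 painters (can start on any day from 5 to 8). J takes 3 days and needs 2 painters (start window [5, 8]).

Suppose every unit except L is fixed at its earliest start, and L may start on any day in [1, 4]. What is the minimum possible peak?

12

L@1: d1:16  d2:16  d3:8  d4:7  d5:4  d6:4  d7:4  d8:0  d9:0  d10:0 → peak 16
L@2: d1:12  d2:16  d3:8  d4:7  d5:8  d6:4  d7:4  d8:0  d9:0  d10:0 → peak 16
L@3: d1:12  d2:12  d3:8  d4:7  d5:8  d6:8  d7:4  d8:0  d9:0  d10:0 → peak 12
L@4: d1:12  d2:12  d3:4  d4:7  d5:8  d6:8  d7:8  d8:0  d9:0  d10:0 → peak 12
Best is L@3, peak 12.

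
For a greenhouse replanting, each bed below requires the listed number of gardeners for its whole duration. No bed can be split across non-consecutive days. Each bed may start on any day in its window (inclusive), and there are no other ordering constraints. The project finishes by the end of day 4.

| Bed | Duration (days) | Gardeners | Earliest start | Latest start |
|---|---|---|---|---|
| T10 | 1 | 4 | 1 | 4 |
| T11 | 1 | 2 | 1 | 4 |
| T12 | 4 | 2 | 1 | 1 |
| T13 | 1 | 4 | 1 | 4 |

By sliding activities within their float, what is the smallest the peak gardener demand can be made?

6

Early-start (T10@1, T11@1, T12@1, T13@1) gives peak 12: d1:12  d2:2  d3:2  d4:2.
Shift T11→2, T13→3.
Schedule T10@1, T11@2, T12@1, T13@3: d1:6  d2:4  d3:6  d4:2 — peak 6.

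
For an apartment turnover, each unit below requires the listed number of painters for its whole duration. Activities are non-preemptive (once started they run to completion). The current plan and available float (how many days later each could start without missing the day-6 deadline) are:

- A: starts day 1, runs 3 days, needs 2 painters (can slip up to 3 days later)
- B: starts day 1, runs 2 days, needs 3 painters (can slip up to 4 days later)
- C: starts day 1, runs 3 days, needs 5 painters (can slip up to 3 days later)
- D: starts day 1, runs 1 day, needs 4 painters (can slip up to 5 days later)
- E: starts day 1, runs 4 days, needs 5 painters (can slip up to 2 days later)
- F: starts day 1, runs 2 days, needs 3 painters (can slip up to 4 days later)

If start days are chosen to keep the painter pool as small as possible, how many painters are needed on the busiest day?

10

Early-start (A@1, B@1, C@1, D@1, E@1, F@1) gives peak 22: d1:22  d2:18  d3:12  d4:5  d5:0  d6:0.
Shift C→4, E→3, F→2.
Schedule A@1, B@1, C@4, D@1, E@3, F@2: d1:9  d2:8  d3:10  d4:10  d5:10  d6:10 — peak 10.
Total painter-days = 57 over 6 days ⇒ peak ≥ ⌈57/6⌉ = 10, so 10 is optimal.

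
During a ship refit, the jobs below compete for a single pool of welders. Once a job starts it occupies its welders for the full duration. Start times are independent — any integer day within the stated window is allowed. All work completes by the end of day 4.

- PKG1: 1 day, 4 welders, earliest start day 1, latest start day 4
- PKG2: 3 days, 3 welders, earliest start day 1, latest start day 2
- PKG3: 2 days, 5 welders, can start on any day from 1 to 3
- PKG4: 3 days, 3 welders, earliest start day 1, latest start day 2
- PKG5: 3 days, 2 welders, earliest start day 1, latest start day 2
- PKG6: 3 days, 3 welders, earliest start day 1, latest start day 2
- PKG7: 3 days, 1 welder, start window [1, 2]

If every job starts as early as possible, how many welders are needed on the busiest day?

21

Early-start schedule: PKG1@1, PKG2@1, PKG3@1, PKG4@1, PKG5@1, PKG6@1, PKG7@1.
Load per day: day 1: 21, day 2: 17, day 3: 12, day 4: 0.
Peak is 21.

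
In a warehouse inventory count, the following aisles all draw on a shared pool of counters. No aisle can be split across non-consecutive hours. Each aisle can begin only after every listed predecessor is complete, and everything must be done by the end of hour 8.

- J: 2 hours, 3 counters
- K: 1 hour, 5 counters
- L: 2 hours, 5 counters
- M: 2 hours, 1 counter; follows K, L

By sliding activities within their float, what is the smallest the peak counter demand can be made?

5

Early-start (J@1, K@1, L@1, M@3) gives peak 13: h1:13  h2:8  h3:1  h4:1  h5:0  h6:0  h7:0  h8:0.
Shift K→3, L→4, M→6.
Schedule J@1, K@3, L@4, M@6: h1:3  h2:3  h3:5  h4:5  h5:5  h6:1  h7:1  h8:0 — peak 5.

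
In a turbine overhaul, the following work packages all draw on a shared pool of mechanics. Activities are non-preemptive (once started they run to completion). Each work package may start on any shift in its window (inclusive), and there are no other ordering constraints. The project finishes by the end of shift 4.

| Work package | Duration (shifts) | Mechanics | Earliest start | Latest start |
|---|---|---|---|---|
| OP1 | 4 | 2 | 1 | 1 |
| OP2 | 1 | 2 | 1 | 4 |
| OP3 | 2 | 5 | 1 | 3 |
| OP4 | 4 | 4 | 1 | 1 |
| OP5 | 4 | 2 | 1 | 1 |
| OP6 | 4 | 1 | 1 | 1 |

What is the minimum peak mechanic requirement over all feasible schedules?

14

Early-start (OP1@1, OP2@1, OP3@1, OP4@1, OP5@1, OP6@1) gives peak 16: s1:16  s2:14  s3:9  s4:9.
Shift OP3→2.
Schedule OP1@1, OP2@1, OP3@2, OP4@1, OP5@1, OP6@1: s1:11  s2:14  s3:14  s4:9 — peak 14.
No arrangement of the 12 feasible schedules does better.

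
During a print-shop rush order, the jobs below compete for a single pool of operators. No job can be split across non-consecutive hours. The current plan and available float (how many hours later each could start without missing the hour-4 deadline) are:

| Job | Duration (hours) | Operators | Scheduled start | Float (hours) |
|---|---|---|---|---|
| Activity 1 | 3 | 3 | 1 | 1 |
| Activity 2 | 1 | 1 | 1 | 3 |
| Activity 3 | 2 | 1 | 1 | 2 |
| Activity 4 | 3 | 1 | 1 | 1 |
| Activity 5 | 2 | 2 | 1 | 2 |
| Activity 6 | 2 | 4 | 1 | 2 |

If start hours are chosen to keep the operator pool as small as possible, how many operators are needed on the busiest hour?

8

Early-start (Activity 1@1, Activity 2@1, Activity 3@1, Activity 4@1, Activity 5@1, Activity 6@1) gives peak 12: h1:12  h2:11  h3:4  h4:0.
Shift Activity 6→3.
Schedule Activity 1@1, Activity 2@1, Activity 3@1, Activity 4@1, Activity 5@1, Activity 6@3: h1:8  h2:7  h3:8  h4:4 — peak 8.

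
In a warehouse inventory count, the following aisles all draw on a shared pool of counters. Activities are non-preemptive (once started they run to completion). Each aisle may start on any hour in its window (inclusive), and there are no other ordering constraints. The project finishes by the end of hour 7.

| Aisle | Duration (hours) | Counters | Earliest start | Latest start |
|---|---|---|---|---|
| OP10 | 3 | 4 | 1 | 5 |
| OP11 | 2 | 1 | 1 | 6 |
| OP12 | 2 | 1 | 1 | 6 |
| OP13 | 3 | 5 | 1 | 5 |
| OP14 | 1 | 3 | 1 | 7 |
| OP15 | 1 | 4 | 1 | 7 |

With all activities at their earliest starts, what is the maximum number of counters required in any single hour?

18

Early-start schedule: OP10@1, OP11@1, OP12@1, OP13@1, OP14@1, OP15@1.
Load per hour: hour 1: 18, hour 2: 11, hour 3: 9, hour 4: 0, hour 5: 0, hour 6: 0, hour 7: 0.
Peak is 18.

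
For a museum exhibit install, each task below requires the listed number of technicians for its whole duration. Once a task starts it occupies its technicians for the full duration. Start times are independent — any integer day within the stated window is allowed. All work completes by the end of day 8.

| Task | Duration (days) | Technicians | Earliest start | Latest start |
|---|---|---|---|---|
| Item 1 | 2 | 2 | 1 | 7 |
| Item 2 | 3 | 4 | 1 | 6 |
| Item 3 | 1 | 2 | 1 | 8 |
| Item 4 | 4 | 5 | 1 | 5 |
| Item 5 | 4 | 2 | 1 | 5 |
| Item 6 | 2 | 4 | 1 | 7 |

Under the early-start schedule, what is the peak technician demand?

19

Early-start schedule: Item 1@1, Item 2@1, Item 3@1, Item 4@1, Item 5@1, Item 6@1.
Load per day: day 1: 19, day 2: 17, day 3: 11, day 4: 7, day 5: 0, day 6: 0, day 7: 0, day 8: 0.
Peak is 19.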